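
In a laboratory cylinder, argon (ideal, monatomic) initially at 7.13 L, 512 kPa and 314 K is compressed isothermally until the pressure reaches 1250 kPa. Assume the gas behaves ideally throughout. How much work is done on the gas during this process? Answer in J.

n = P₁V₁/(RT₁) = 512×7.13/(8.314×314) = 1.40 mol.
Isothermal: T stays 314 K; PV = const ⇒ V₂ = 2.92 L, P₂ = 1250 kPa.
W = nRT ln(V₂/V₁) = 1.40×8.314×314×ln(0.410) = -3260 J.
Work done on the gas = −W_by = 3260 J.

3260 J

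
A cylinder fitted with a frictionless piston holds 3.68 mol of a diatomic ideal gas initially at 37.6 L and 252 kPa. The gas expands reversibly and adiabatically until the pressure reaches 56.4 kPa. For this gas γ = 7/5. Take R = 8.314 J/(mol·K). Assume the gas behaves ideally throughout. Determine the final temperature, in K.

T₁ = P₁V₁/(nR) = 252×37.6/(3.68×8.314) = 310 K.
Adiabatic: T₂/T₁ = (P₂/P₁)^((γ−1)/γ) ⇒ T₂ = 310×(0.224)^0.286 = 202 K; V₂ = 110 L.

202 K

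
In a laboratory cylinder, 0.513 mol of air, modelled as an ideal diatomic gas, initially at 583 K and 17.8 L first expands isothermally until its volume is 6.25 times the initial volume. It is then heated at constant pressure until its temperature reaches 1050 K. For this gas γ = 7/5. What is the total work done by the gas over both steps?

P₁ = nRT₁/V₁ = 0.513×8.314×583/17.8 = 140 kPa.
Step 1 — Isothermal: T stays 583 K; PV = const ⇒ V₂ = 111 L, P₂ = 22.4 kPa.
ΔU = 0 (ideal gas, T constant).
W = nRT ln(V₂/V₁) = 0.513×8.314×583×ln(6.25) = 4560 J.
Q = ΔU + W = 4560 J.
State after step 1: P = 22.4 kPa, V = 111 L, T = 583 K.
Step 2 — Isobaric: P stays 22.4 kPa; V/T = const ⇒ T₂ = 1050 K, V₂ = 200 L.
W = PΔV = 22.4×(200−111) kPa·L = 1990 J.
ΔU = nCvΔT = 0.513×20.8×(1050−583) = 4980 J.
Q = ΔU + W = nCpΔT = 6970 J.
Net over both steps: W = 6550 J, Q = 11500 J, ΔU = 4980 J.

6550 J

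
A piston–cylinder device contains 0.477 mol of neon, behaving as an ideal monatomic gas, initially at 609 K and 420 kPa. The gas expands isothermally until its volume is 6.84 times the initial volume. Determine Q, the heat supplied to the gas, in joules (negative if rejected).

4640 J

V₁ = nRT₁/P₁ = 0.477×8.314×609/420 = 5.75 L.
Isothermal: T stays 609 K; PV = const ⇒ V₂ = 39.3 L, P₂ = 61.4 kPa.
ΔU = 0 (ideal gas, T constant).
W = nRT ln(V₂/V₁) = 0.477×8.314×609×ln(6.84) = 4640 J.
Q = ΔU + W = 4640 J.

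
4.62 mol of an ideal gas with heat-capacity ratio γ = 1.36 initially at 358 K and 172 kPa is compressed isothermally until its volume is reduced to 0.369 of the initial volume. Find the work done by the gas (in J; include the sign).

V₁ = nRT₁/P₁ = 4.62×8.314×358/172 = 79.9 L.
Isothermal: T stays 358 K; PV = const ⇒ V₂ = 29.5 L, P₂ = 466 kPa.
W = nRT ln(V₂/V₁) = 4.62×8.314×358×ln(0.369) = -13700 J.

-13700 J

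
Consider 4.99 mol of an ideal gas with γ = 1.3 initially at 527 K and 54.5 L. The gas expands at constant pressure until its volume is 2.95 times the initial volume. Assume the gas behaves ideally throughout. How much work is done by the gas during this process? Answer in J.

42600 J

P₁ = nRT₁/V₁ = 4.99×8.314×527/54.5 = 401 kPa.
Isobaric: P stays 401 kPa; V/T = const ⇒ T₂ = 1550 K, V₂ = 161 L.
W = PΔV = 401×(161−54.5) kPa·L = 42600 J.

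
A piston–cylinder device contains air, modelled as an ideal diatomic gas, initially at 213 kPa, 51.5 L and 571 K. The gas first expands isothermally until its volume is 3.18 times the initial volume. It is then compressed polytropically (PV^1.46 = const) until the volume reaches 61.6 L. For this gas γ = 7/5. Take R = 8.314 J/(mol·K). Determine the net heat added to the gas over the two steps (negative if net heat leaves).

14700 J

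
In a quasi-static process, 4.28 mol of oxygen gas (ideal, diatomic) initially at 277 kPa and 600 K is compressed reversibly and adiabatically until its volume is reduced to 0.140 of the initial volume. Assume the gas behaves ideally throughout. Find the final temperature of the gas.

1320 K

V₁ = nRT₁/P₁ = 4.28×8.314×600/277 = 77.1 L.
Adiabatic: TV^(γ−1) = const ⇒ T₂ = 600×(7.14)^0.400 = 1320 K; PV^γ = const ⇒ P₂ = 4340 kPa.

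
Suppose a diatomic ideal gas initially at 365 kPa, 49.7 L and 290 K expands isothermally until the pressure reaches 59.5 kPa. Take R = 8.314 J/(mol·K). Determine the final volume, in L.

Isothermal: T stays 290 K; PV = const ⇒ V₂ = 305 L, P₂ = 59.5 kPa.

305 L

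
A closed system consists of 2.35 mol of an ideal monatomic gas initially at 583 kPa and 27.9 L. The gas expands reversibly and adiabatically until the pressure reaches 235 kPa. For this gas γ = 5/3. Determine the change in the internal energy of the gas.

T₁ = P₁V₁/(nR) = 583×27.9/(2.35×8.314) = 833 K.
Adiabatic: T₂/T₁ = (P₂/P₁)^((γ−1)/γ) ⇒ T₂ = 833×(0.403)^0.400 = 579 K; V₂ = 48.1 L.
For an ideal gas ΔU = nCvΔT with Cv = (3/2)R = 12.5 J/(mol·K).
ΔU = 2.35×12.5×(579−833) = -7430 J.

-7430 J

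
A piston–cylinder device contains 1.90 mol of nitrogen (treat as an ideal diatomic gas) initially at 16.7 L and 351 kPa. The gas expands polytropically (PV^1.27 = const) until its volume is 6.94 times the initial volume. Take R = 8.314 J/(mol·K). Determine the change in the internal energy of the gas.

T₁ = P₁V₁/(nR) = 351×16.7/(1.90×8.314) = 371 K.
Polytropic n=1.27: T₂ = T₁(V₁/V₂)^(n−1) = 371×(0.144)^0.27 = 220 K; P₂ = P₁(V₁/V₂)^n = 30.0 kPa.
For an ideal gas ΔU = nCvΔT with Cv = (5/2)R = 20.8 J/(mol·K).
ΔU = 1.90×20.8×(220−371) = -5970 J.

-5970 J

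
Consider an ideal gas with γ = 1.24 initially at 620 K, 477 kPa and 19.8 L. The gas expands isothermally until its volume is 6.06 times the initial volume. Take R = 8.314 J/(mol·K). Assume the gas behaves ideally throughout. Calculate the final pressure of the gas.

78.7 kPa

Isothermal: T stays 620 K; PV = const ⇒ V₂ = 120 L, P₂ = 78.7 kPa.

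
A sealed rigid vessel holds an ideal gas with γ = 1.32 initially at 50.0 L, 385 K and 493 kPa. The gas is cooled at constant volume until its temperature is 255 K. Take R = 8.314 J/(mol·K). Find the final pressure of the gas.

327 kPa

Isochoric: V stays 50.0 L; P/T = const ⇒ T₂ = 255 K, P₂ = 327 kPa.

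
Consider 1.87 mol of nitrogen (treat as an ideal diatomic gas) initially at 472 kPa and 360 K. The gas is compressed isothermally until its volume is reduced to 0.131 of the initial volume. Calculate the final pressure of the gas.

3600 kPa

V₁ = nRT₁/P₁ = 1.87×8.314×360/472 = 11.9 L.
Isothermal: T stays 360 K; PV = const ⇒ V₂ = 1.55 L, P₂ = 3600 kPa.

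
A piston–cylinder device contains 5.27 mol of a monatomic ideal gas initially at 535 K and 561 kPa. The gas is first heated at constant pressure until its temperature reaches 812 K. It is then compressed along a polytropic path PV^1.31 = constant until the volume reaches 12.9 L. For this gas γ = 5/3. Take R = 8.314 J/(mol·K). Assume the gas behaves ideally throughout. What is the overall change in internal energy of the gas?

52300 J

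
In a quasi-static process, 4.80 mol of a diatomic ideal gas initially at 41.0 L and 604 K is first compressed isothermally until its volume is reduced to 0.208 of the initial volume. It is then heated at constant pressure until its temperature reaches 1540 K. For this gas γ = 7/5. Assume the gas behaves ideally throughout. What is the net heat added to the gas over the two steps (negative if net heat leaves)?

P₁ = nRT₁/V₁ = 4.80×8.314×604/41.0 = 588 kPa.
Step 1 — Isothermal: T stays 604 K; PV = const ⇒ V₂ = 8.53 L, P₂ = 2830 kPa.
ΔU = 0 (ideal gas, T constant).
W = nRT ln(V₂/V₁) = 4.80×8.314×604×ln(0.208) = -37800 J.
Q = ΔU + W = -37800 J.
State after step 1: P = 2830 kPa, V = 8.53 L, T = 604 K.
Step 2 — Isobaric: P stays 2830 kPa; V/T = const ⇒ T₂ = 1540 K, V₂ = 21.7 L.
W = PΔV = 2830×(21.7−8.53) kPa·L = 37400 J.
ΔU = nCvΔT = 4.80×20.8×(1540−604) = 93400 J.
Q = ΔU + W = nCpΔT = 131000 J.
Net over both steps: W = -495 J, Q = 92900 J, ΔU = 93400 J.

92900 J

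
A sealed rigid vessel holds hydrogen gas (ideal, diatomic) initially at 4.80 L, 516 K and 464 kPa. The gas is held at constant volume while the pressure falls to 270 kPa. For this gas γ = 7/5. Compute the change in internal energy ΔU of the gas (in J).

-2330 J

n = P₁V₁/(RT₁) = 464×4.80/(8.314×516) = 0.519 mol.
Isochoric: V stays 4.80 L; P/T = const ⇒ T₂ = 300 K, P₂ = 270 kPa.
For an ideal gas ΔU = nCvΔT with Cv = (5/2)R = 20.8 J/(mol·K).
ΔU = 0.519×20.8×(300−516) = -2330 J.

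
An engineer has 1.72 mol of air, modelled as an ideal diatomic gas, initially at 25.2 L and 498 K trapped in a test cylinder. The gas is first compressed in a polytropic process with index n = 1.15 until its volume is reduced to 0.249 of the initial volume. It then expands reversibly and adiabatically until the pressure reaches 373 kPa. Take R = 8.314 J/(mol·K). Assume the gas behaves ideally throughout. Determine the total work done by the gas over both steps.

P₁ = nRT₁/V₁ = 1.72×8.314×498/25.2 = 283 kPa.
Step 1 — Polytropic n=1.15: T₂ = T₁(V₁/V₂)^(n−1) = 498×(4.02)^0.15 = 613 K; P₂ = P₁(V₁/V₂)^n = 1400 kPa.
W = (P₁V₁−P₂V₂)/(n−1) = (283×25.2−1400×6.27)/0.15 = -11000 J.
ΔU = nCvΔT = 1.72×20.8×(613−498) = 4130 J.
Q = ΔU + W = -6880 J.
State after step 1: P = 1400 kPa, V = 6.27 L, T = 613 K.
Step 2 — Adiabatic: T₂/T₁ = (P₂/P₁)^((γ−1)/γ) ⇒ T₂ = 613×(0.267)^0.286 = 421 K; V₂ = 16.1 L.
ΔU = nCvΔT = 1.72×20.8×(421−613) = -6900 J.
Q = 0 for an adiabatic process, so W = −ΔU = 6900 J.
Net over both steps: W = -4110 J, Q = -6880 J, ΔU = -2770 J.

-4110 J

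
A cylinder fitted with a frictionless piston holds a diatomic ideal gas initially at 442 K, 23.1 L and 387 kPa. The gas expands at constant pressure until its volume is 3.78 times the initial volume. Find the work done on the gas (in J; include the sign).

-24900 J

n = P₁V₁/(RT₁) = 387×23.1/(8.314×442) = 2.43 mol.
Isobaric: P stays 387 kPa; V/T = const ⇒ T₂ = 1670 K, V₂ = 87.3 L.
W = PΔV = 387×(87.3−23.1) kPa·L = 24900 J.
Work done on the gas = −W_by = -24900 J.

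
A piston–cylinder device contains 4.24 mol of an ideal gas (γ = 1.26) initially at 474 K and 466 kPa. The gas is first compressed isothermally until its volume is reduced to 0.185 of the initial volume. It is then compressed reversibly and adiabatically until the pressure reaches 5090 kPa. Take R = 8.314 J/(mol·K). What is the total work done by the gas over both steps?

-38200 J

V₁ = nRT₁/P₁ = 4.24×8.314×474/466 = 35.9 L.
Step 1 — Isothermal: T stays 474 K; PV = const ⇒ V₂ = 6.63 L, P₂ = 2520 kPa.
ΔU = 0 (ideal gas, T constant).
W = nRT ln(V₂/V₁) = 4.24×8.314×474×ln(0.185) = -28200 J.
Q = ΔU + W = -28200 J.
State after step 1: P = 2520 kPa, V = 6.63 L, T = 474 K.
Step 2 — Adiabatic: T₂/T₁ = (P₂/P₁)^((γ−1)/γ) ⇒ T₂ = 474×(2.02)^0.206 = 548 K; V₂ = 3.80 L.
ΔU = nCvΔT = 4.24×32.0×(548−474) = 10000 J.
Q = 0 for an adiabatic process, so W = −ΔU = -10000 J.
Net over both steps: W = -38200 J, Q = -28200 J, ΔU = 10000 J.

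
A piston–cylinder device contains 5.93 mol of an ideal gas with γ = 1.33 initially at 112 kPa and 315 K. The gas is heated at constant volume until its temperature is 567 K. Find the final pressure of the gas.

202 kPa

V₁ = nRT₁/P₁ = 5.93×8.314×315/112 = 139 L.
Isochoric: V stays 139 L; P/T = const ⇒ T₂ = 567 K, P₂ = 202 kPa.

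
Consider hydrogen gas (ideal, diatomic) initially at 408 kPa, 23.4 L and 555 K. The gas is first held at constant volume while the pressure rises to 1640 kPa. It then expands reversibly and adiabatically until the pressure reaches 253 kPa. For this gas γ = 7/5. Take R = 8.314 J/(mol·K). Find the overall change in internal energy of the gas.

32400 J

n = P₁V₁/(RT₁) = 408×23.4/(8.314×555) = 2.07 mol.
Step 1 — Isochoric: V stays 23.4 L; P/T = const ⇒ T₂ = 2230 K, P₂ = 1640 kPa.
W = 0 (no volume change).
ΔU = nCvΔT = 2.07×20.8×(2230−555) = 72100 J.
Q = ΔU = 72100 J.
State after step 1: P = 1640 kPa, V = 23.4 L, T = 2230 K.
Step 2 — Adiabatic: T₂/T₁ = (P₂/P₁)^((γ−1)/γ) ⇒ T₂ = 2230×(0.154)^0.286 = 1310 K; V₂ = 88.9 L.
ΔU = nCvΔT = 2.07×20.8×(1310−2230) = -39700 J.
Q = 0 for an adiabatic process, so W = −ΔU = 39700 J.
Net over both steps: W = 39700 J, Q = 72100 J, ΔU = 32400 J.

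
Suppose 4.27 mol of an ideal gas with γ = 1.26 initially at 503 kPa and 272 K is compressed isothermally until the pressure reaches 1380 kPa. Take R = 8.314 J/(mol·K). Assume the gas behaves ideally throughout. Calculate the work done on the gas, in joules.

9750 J

V₁ = nRT₁/P₁ = 4.27×8.314×272/503 = 19.2 L.
Isothermal: T stays 272 K; PV = const ⇒ V₂ = 7.00 L, P₂ = 1380 kPa.
W = nRT ln(V₂/V₁) = 4.27×8.314×272×ln(0.364) = -9750 J.
Work done on the gas = −W_by = 9750 J.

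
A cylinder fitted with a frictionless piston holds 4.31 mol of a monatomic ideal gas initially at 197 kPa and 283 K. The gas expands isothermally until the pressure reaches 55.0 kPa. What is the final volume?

V₁ = nRT₁/P₁ = 4.31×8.314×283/197 = 51.5 L.
Isothermal: T stays 283 K; PV = const ⇒ V₂ = 184 L, P₂ = 55.0 kPa.

184 L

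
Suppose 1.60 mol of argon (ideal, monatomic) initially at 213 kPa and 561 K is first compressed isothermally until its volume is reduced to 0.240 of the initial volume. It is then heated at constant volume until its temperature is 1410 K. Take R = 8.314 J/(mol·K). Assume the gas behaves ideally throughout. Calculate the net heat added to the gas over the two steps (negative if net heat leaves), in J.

6290 J

V₁ = nRT₁/P₁ = 1.60×8.314×561/213 = 35.0 L.
Step 1 — Isothermal: T stays 561 K; PV = const ⇒ V₂ = 8.41 L, P₂ = 888 kPa.
ΔU = 0 (ideal gas, T constant).
W = nRT ln(V₂/V₁) = 1.60×8.314×561×ln(0.240) = -10700 J.
Q = ΔU + W = -10700 J.
State after step 1: P = 888 kPa, V = 8.41 L, T = 561 K.
Step 2 — Isochoric: V stays 8.41 L; P/T = const ⇒ T₂ = 1410 K, P₂ = 2230 kPa.
W = 0 (no volume change).
ΔU = nCvΔT = 1.60×12.5×(1410−561) = 16900 J.
Q = ΔU = 16900 J.
Net over both steps: W = -10700 J, Q = 6290 J, ΔU = 16900 J.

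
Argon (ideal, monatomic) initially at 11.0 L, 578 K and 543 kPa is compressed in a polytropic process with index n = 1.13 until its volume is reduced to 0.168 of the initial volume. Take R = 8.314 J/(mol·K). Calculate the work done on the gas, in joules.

n = P₁V₁/(RT₁) = 543×11.0/(8.314×578) = 1.24 mol.
Polytropic n=1.13: T₂ = T₁(V₁/V₂)^(n−1) = 578×(5.95)^0.13 = 729 K; P₂ = P₁(V₁/V₂)^n = 4080 kPa.
W = (P₁V₁−P₂V₂)/(n−1) = (543×11.0−4080×1.85)/0.13 = -12000 J.
Work done on the gas = −W_by = 12000 J.

12000 J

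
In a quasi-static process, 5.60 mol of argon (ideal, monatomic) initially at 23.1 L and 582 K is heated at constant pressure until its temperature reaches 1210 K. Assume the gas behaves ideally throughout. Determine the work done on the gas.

P₁ = nRT₁/V₁ = 5.60×8.314×582/23.1 = 1170 kPa.
Isobaric: P stays 1170 kPa; V/T = const ⇒ T₂ = 1210 K, V₂ = 48.0 L.
W = PΔV = 1170×(48.0−23.1) kPa·L = 29200 J.
Work done on the gas = −W_by = -29200 J.

-29200 J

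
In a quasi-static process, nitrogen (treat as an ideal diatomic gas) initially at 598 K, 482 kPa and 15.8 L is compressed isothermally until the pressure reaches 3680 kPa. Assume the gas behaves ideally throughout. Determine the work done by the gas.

n = P₁V₁/(RT₁) = 482×15.8/(8.314×598) = 1.53 mol.
Isothermal: T stays 598 K; PV = const ⇒ V₂ = 2.07 L, P₂ = 3680 kPa.
W = nRT ln(V₂/V₁) = 1.53×8.314×598×ln(0.131) = -15500 J.

-15500 J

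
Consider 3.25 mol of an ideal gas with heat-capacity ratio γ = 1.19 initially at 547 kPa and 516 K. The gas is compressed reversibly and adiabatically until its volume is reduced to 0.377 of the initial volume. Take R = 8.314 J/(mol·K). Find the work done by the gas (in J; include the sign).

V₁ = nRT₁/P₁ = 3.25×8.314×516/547 = 25.5 L.
Adiabatic: TV^(γ−1) = const ⇒ T₂ = 516×(2.65)^0.190 = 621 K; PV^γ = const ⇒ P₂ = 1750 kPa.
ΔU = nCvΔT = 3.25×43.8×(621−516) = 14900 J.
Q = 0 for an adiabatic process, so W = −ΔU = -14900 J.

-14900 J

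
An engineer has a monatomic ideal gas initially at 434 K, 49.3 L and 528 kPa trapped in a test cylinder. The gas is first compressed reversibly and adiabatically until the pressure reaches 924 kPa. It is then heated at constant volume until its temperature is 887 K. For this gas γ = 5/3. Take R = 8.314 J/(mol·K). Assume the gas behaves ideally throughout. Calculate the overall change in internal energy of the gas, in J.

n = P₁V₁/(RT₁) = 528×49.3/(8.314×434) = 7.21 mol.
Step 1 — Adiabatic: T₂/T₁ = (P₂/P₁)^((γ−1)/γ) ⇒ T₂ = 434×(1.75)^0.400 = 543 K; V₂ = 35.2 L.
ΔU = nCvΔT = 7.21×12.5×(543−434) = 9800 J.
Q = 0 for an adiabatic process, so W = −ΔU = -9800 J.
State after step 1: P = 924 kPa, V = 35.2 L, T = 543 K.
Step 2 — Isochoric: V stays 35.2 L; P/T = const ⇒ T₂ = 887 K, P₂ = 1510 kPa.
W = 0 (no volume change).
ΔU = nCvΔT = 7.21×12.5×(887−543) = 31000 J.
Q = ΔU = 31000 J.
Net over both steps: W = -9800 J, Q = 31000 J, ΔU = 40800 J.

40800 J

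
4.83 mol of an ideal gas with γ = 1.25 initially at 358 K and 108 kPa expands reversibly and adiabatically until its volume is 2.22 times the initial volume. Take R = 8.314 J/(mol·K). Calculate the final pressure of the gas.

V₁ = nRT₁/P₁ = 4.83×8.314×358/108 = 133 L.
Adiabatic: TV^(γ−1) = const ⇒ T₂ = 358×(0.450)^0.250 = 293 K; PV^γ = const ⇒ P₂ = 39.9 kPa.

39.9 kPa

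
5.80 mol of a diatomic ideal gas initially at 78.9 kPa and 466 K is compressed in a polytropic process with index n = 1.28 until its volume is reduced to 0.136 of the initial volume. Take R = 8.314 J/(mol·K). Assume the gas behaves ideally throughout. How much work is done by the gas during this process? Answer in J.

V₁ = nRT₁/P₁ = 5.80×8.314×466/78.9 = 285 L.
Polytropic n=1.28: T₂ = T₁(V₁/V₂)^(n−1) = 466×(7.35)^0.28 = 815 K; P₂ = P₁(V₁/V₂)^n = 1010 kPa.
W = (P₁V₁−P₂V₂)/(n−1) = (78.9×285−1010×38.7)/0.28 = -60100 J.

-60100 J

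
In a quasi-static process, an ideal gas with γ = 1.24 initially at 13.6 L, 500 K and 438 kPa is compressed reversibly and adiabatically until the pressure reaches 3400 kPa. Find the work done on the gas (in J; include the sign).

12100 J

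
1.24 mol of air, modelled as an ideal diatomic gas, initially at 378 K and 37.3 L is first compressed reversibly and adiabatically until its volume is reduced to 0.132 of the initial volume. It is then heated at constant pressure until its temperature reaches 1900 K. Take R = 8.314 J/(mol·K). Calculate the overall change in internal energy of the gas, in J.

P₁ = nRT₁/V₁ = 1.24×8.314×378/37.3 = 104 kPa.
Step 1 — Adiabatic: TV^(γ−1) = const ⇒ T₂ = 378×(7.58)^0.400 = 850 K; PV^γ = const ⇒ P₂ = 1780 kPa.
ΔU = nCvΔT = 1.24×20.8×(850−378) = 12200 J.
Q = 0 for an adiabatic process, so W = −ΔU = -12200 J.
State after step 1: P = 1780 kPa, V = 4.92 L, T = 850 K.
Step 2 — Isobaric: P stays 1780 kPa; V/T = const ⇒ T₂ = 1900 K, V₂ = 11.0 L.
W = PΔV = 1780×(11.0−4.92) kPa·L = 10800 J.
ΔU = nCvΔT = 1.24×20.8×(1900−850) = 27100 J.
Q = ΔU + W = nCpΔT = 37900 J.
Net over both steps: W = -1330 J, Q = 37900 J, ΔU = 39200 J.

39200 J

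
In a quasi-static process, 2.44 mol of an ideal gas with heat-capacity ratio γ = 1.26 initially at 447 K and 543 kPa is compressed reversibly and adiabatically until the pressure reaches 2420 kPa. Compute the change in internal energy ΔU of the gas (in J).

V₁ = nRT₁/P₁ = 2.44×8.314×447/543 = 16.7 L.
Adiabatic: T₂/T₁ = (P₂/P₁)^((γ−1)/γ) ⇒ T₂ = 447×(4.46)^0.206 = 608 K; V₂ = 5.10 L.
For an ideal gas ΔU = nCvΔT with Cv = R/(γ−1) = 32.0 J/(mol·K).
ΔU = 2.44×32.0×(608−447) = 12600 J.

12600 J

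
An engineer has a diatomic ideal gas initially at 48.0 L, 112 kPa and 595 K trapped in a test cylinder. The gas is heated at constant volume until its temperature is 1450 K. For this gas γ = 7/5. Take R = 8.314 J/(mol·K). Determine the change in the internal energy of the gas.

19300 J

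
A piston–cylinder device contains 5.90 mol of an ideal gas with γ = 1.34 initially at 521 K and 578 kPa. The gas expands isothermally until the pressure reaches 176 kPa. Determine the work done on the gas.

V₁ = nRT₁/P₁ = 5.90×8.314×521/578 = 44.2 L.
Isothermal: T stays 521 K; PV = const ⇒ V₂ = 145 L, P₂ = 176 kPa.
W = nRT ln(V₂/V₁) = 5.90×8.314×521×ln(3.28) = 30400 J.
Work done on the gas = −W_by = -30400 J.

-30400 J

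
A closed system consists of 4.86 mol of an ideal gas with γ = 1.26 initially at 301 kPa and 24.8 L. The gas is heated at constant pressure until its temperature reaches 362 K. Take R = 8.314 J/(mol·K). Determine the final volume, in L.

T₁ = P₁V₁/(nR) = 301×24.8/(4.86×8.314) = 185 K.
Isobaric: P stays 301 kPa; V/T = const ⇒ T₂ = 362 K, V₂ = 48.6 L.

48.6 L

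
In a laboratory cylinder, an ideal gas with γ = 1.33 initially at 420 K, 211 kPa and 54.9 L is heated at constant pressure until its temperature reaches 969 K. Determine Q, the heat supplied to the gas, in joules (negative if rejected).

n = P₁V₁/(RT₁) = 211×54.9/(8.314×420) = 3.32 mol.
Isobaric: P stays 211 kPa; V/T = const ⇒ T₂ = 969 K, V₂ = 127 L.
W = PΔV = 211×(127−54.9) kPa·L = 15100 J.
ΔU = nCvΔT = 3.32×25.2×(969−420) = 45900 J.
Q = ΔU + W = nCpΔT = 61000 J.

61000 J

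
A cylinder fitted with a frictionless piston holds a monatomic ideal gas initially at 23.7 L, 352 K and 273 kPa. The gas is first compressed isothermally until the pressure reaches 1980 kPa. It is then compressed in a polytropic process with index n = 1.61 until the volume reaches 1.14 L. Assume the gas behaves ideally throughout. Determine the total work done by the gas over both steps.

-22400 J

n = P₁V₁/(RT₁) = 273×23.7/(8.314×352) = 2.21 mol.
Step 1 — Isothermal: T stays 352 K; PV = const ⇒ V₂ = 3.27 L, P₂ = 1980 kPa.
ΔU = 0 (ideal gas, T constant).
W = nRT ln(V₂/V₁) = 2.21×8.314×352×ln(0.138) = -12800 J.
Q = ΔU + W = -12800 J.
State after step 1: P = 1980 kPa, V = 3.27 L, T = 352 K.
Step 2 — Polytropic n=1.61: T₂ = T₁(V₁/V₂)^(n−1) = 352×(2.87)^0.61 = 669 K; P₂ = P₁(V₁/V₂)^n = 10800 kPa.
W = (P₁V₁−P₂V₂)/(n−1) = (1980×3.27−10800×1.14)/0.61 = -9560 J.
ΔU = nCvΔT = 2.21×12.5×(669−352) = 8740 J.
Q = ΔU + W = -812 J.
Net over both steps: W = -22400 J, Q = -13600 J, ΔU = 8740 J.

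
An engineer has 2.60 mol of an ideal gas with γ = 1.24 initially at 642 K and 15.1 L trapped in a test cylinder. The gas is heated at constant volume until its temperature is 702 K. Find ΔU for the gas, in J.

5400 J

P₁ = nRT₁/V₁ = 2.60×8.314×642/15.1 = 919 kPa.
Isochoric: V stays 15.1 L; P/T = const ⇒ T₂ = 702 K, P₂ = 1000 kPa.
For an ideal gas ΔU = nCvΔT with Cv = R/(γ−1) = 34.6 J/(mol·K).
ΔU = 2.60×34.6×(702−642) = 5400 J.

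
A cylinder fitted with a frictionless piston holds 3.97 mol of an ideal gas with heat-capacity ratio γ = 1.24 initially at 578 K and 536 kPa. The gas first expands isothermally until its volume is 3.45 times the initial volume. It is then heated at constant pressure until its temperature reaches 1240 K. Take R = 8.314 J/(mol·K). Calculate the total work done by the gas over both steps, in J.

V₁ = nRT₁/P₁ = 3.97×8.314×578/536 = 35.6 L.
Step 1 — Isothermal: T stays 578 K; PV = const ⇒ V₂ = 123 L, P₂ = 155 kPa.
ΔU = 0 (ideal gas, T constant).
W = nRT ln(V₂/V₁) = 3.97×8.314×578×ln(3.45) = 23600 J.
Q = ΔU + W = 23600 J.
State after step 1: P = 155 kPa, V = 123 L, T = 578 K.
Step 2 — Isobaric: P stays 155 kPa; V/T = const ⇒ T₂ = 1240 K, V₂ = 263 L.
W = PΔV = 155×(263−123) kPa·L = 21900 J.
ΔU = nCvΔT = 3.97×34.6×(1240−578) = 91000 J.
Q = ΔU + W = nCpΔT = 113000 J.
Net over both steps: W = 45500 J, Q = 137000 J, ΔU = 91000 J.

45500 J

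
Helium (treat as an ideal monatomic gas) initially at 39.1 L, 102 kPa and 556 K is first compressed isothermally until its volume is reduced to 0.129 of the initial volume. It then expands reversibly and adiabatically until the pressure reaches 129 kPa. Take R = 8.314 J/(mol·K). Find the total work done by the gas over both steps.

n = P₁V₁/(RT₁) = 102×39.1/(8.314×556) = 0.863 mol.
Step 1 — Isothermal: T stays 556 K; PV = const ⇒ V₂ = 5.04 L, P₂ = 791 kPa.
ΔU = 0 (ideal gas, T constant).
W = nRT ln(V₂/V₁) = 0.863×8.314×556×ln(0.129) = -8170 J.
Q = ΔU + W = -8170 J.
State after step 1: P = 791 kPa, V = 5.04 L, T = 556 K.
Step 2 — Adiabatic: T₂/T₁ = (P₂/P₁)^((γ−1)/γ) ⇒ T₂ = 556×(0.163)^0.400 = 269 K; V₂ = 15.0 L.
ΔU = nCvΔT = 0.863×12.5×(269−556) = -3090 J.
Q = 0 for an adiabatic process, so W = −ΔU = 3090 J.
Net over both steps: W = -5080 J, Q = -8170 J, ΔU = -3090 J.

-5080 J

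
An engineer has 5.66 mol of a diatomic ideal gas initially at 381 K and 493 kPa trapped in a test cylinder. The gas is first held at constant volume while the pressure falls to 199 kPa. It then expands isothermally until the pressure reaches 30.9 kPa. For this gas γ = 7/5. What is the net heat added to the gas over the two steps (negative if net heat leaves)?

V₁ = nRT₁/P₁ = 5.66×8.314×381/493 = 36.4 L.
Step 1 — Isochoric: V stays 36.4 L; P/T = const ⇒ T₂ = 154 K, P₂ = 199 kPa.
W = 0 (no volume change).
ΔU = nCvΔT = 5.66×20.8×(154−381) = -26700 J.
Q = ΔU = -26700 J.
State after step 1: P = 199 kPa, V = 36.4 L, T = 154 K.
Step 2 — Isothermal: T stays 154 K; PV = const ⇒ V₂ = 234 L, P₂ = 30.9 kPa.
ΔU = 0 (ideal gas, T constant).
W = nRT ln(V₂/V₁) = 5.66×8.314×154×ln(6.44) = 13500 J.
Q = ΔU + W = 13500 J.
Net over both steps: W = 13500 J, Q = -13300 J, ΔU = -26700 J.

-13300 J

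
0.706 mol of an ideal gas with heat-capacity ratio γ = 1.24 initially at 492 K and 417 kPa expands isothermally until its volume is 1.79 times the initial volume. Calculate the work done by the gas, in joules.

1680 J

V₁ = nRT₁/P₁ = 0.706×8.314×492/417 = 6.93 L.
Isothermal: T stays 492 K; PV = const ⇒ V₂ = 12.4 L, P₂ = 233 kPa.
W = nRT ln(V₂/V₁) = 0.706×8.314×492×ln(1.79) = 1680 J.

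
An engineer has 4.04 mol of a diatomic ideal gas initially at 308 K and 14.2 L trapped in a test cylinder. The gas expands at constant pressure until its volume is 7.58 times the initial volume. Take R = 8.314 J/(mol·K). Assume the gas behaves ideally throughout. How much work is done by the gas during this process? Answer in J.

68100 J

P₁ = nRT₁/V₁ = 4.04×8.314×308/14.2 = 729 kPa.
Isobaric: P stays 729 kPa; V/T = const ⇒ T₂ = 2330 K, V₂ = 108 L.
W = PΔV = 729×(108−14.2) kPa·L = 68100 J.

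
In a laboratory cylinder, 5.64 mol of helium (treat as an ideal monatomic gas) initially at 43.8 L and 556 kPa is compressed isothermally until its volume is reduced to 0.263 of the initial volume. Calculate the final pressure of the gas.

2110 kPa

T₁ = P₁V₁/(nR) = 556×43.8/(5.64×8.314) = 519 K.
Isothermal: T stays 519 K; PV = const ⇒ V₂ = 11.5 L, P₂ = 2110 kPa.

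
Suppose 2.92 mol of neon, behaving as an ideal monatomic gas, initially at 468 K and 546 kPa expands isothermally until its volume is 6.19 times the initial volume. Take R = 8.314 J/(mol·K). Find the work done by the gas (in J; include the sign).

V₁ = nRT₁/P₁ = 2.92×8.314×468/546 = 20.8 L.
Isothermal: T stays 468 K; PV = const ⇒ V₂ = 129 L, P₂ = 88.2 kPa.
W = nRT ln(V₂/V₁) = 2.92×8.314×468×ln(6.19) = 20700 J.

20700 J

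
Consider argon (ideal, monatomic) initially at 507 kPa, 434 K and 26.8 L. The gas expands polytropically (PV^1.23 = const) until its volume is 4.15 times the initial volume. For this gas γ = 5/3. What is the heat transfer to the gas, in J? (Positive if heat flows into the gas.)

10800 J

n = P₁V₁/(RT₁) = 507×26.8/(8.314×434) = 3.77 mol.
Polytropic n=1.23: T₂ = T₁(V₁/V₂)^(n−1) = 434×(0.241)^0.23 = 313 K; P₂ = P₁(V₁/V₂)^n = 88.1 kPa.
W = (P₁V₁−P₂V₂)/(n−1) = (507×26.8−88.1×111)/0.23 = 16500 J.
ΔU = nCvΔT = 3.77×12.5×(313−434) = -5690 J.
Q = ΔU + W = 10800 J.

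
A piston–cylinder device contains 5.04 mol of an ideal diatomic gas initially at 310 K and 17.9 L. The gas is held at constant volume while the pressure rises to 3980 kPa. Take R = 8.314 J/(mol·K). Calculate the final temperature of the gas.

1700 K

P₁ = nRT₁/V₁ = 5.04×8.314×310/17.9 = 726 kPa.
Isochoric: V stays 17.9 L; P/T = const ⇒ T₂ = 1700 K, P₂ = 3980 kPa.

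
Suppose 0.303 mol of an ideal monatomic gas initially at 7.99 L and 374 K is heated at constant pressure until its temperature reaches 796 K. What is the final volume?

17.0 L

P₁ = nRT₁/V₁ = 0.303×8.314×374/7.99 = 118 kPa.
Isobaric: P stays 118 kPa; V/T = const ⇒ T₂ = 796 K, V₂ = 17.0 L.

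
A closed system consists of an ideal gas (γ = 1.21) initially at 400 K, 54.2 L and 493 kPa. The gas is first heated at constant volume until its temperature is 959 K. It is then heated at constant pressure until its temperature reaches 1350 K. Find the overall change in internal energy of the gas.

302000 J

n = P₁V₁/(RT₁) = 493×54.2/(8.314×400) = 8.03 mol.
Step 1 — Isochoric: V stays 54.2 L; P/T = const ⇒ T₂ = 959 K, P₂ = 1180 kPa.
W = 0 (no volume change).
ΔU = nCvΔT = 8.03×39.6×(959−400) = 178000 J.
Q = ΔU = 178000 J.
State after step 1: P = 1180 kPa, V = 54.2 L, T = 959 K.
Step 2 — Isobaric: P stays 1180 kPa; V/T = const ⇒ T₂ = 1350 K, V₂ = 76.3 L.
W = PΔV = 1180×(76.3−54.2) kPa·L = 26100 J.
ΔU = nCvΔT = 8.03×39.6×(1350−959) = 124000 J.
Q = ΔU + W = nCpΔT = 150000 J.
Net over both steps: W = 26100 J, Q = 328000 J, ΔU = 302000 J.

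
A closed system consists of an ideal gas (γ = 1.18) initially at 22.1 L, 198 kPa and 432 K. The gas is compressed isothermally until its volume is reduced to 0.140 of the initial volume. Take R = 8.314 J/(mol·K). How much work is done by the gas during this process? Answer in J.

n = P₁V₁/(RT₁) = 198×22.1/(8.314×432) = 1.22 mol.
Isothermal: T stays 432 K; PV = const ⇒ V₂ = 3.09 L, P₂ = 1410 kPa.
W = nRT ln(V₂/V₁) = 1.22×8.314×432×ln(0.140) = -8600 J.

-8600 J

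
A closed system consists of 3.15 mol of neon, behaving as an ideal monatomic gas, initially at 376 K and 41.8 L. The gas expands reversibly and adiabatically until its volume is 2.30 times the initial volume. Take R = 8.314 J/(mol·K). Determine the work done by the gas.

6290 J

P₁ = nRT₁/V₁ = 3.15×8.314×376/41.8 = 236 kPa.
Adiabatic: TV^(γ−1) = const ⇒ T₂ = 376×(0.435)^0.667 = 216 K; PV^γ = const ⇒ P₂ = 58.8 kPa.
ΔU = nCvΔT = 3.15×12.5×(216−376) = -6290 J.
Q = 0 for an adiabatic process, so W = −ΔU = 6290 J.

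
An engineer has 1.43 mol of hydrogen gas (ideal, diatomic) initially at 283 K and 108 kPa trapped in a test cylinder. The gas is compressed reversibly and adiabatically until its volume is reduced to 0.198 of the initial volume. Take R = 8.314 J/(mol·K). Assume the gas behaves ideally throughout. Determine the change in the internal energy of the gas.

V₁ = nRT₁/P₁ = 1.43×8.314×283/108 = 31.2 L.
Adiabatic: TV^(γ−1) = const ⇒ T₂ = 283×(5.05)^0.400 = 541 K; PV^γ = const ⇒ P₂ = 1040 kPa.
For an ideal gas ΔU = nCvΔT with Cv = (5/2)R = 20.8 J/(mol·K).
ΔU = 1.43×20.8×(541−283) = 7670 J.

7670 J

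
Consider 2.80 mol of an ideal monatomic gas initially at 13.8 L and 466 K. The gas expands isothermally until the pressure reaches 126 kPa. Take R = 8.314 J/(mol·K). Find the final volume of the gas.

P₁ = nRT₁/V₁ = 2.80×8.314×466/13.8 = 786 kPa.
Isothermal: T stays 466 K; PV = const ⇒ V₂ = 86.1 L, P₂ = 126 kPa.

86.1 L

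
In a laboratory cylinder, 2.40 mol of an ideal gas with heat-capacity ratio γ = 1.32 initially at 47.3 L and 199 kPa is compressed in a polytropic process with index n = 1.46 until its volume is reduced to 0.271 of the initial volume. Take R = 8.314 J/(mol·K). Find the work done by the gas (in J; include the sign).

-16800 J

T₁ = P₁V₁/(nR) = 199×47.3/(2.40×8.314) = 472 K.
Polytropic n=1.46: T₂ = T₁(V₁/V₂)^(n−1) = 472×(3.69)^0.46 = 860 K; P₂ = P₁(V₁/V₂)^n = 1340 kPa.
W = (P₁V₁−P₂V₂)/(n−1) = (199×47.3−1340×12.8)/0.46 = -16800 J.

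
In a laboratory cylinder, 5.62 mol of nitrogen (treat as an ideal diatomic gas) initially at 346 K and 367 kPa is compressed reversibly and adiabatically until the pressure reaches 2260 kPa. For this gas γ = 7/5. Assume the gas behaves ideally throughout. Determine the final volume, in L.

12.0 L

V₁ = nRT₁/P₁ = 5.62×8.314×346/367 = 44.1 L.
Adiabatic: T₂/T₁ = (P₂/P₁)^((γ−1)/γ) ⇒ T₂ = 346×(6.16)^0.286 = 582 K; V₂ = 12.0 L.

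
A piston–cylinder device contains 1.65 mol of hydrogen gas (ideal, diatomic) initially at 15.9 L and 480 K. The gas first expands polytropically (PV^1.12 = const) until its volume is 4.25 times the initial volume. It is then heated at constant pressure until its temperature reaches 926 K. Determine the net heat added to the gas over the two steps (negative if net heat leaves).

31200 J

P₁ = nRT₁/V₁ = 1.65×8.314×480/15.9 = 414 kPa.
Step 1 — Polytropic n=1.12: T₂ = T₁(V₁/V₂)^(n−1) = 480×(0.235)^0.12 = 403 K; P₂ = P₁(V₁/V₂)^n = 81.9 kPa.
W = (P₁V₁−P₂V₂)/(n−1) = (414×15.9−81.9×67.6)/0.12 = 8750 J.
ΔU = nCvΔT = 1.65×20.8×(403−480) = -2620 J.
Q = ΔU + W = 6120 J.
State after step 1: P = 81.9 kPa, V = 67.6 L, T = 403 K.
Step 2 — Isobaric: P stays 81.9 kPa; V/T = const ⇒ T₂ = 926 K, V₂ = 155 L.
W = PΔV = 81.9×(155−67.6) kPa·L = 7170 J.
ΔU = nCvΔT = 1.65×20.8×(926−403) = 17900 J.
Q = ΔU + W = nCpΔT = 25100 J.
Net over both steps: W = 15900 J, Q = 31200 J, ΔU = 15300 J.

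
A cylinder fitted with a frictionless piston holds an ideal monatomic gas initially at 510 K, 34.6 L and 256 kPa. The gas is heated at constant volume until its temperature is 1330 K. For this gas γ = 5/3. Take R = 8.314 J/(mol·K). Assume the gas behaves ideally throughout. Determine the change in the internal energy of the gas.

21400 J

n = P₁V₁/(RT₁) = 256×34.6/(8.314×510) = 2.09 mol.
Isochoric: V stays 34.6 L; P/T = const ⇒ T₂ = 1330 K, P₂ = 668 kPa.
For an ideal gas ΔU = nCvΔT with Cv = (3/2)R = 12.5 J/(mol·K).
ΔU = 2.09×12.5×(1330−510) = 21400 J.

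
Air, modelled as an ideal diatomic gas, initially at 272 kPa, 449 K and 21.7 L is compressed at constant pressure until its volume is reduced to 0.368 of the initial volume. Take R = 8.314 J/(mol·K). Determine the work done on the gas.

3730 J

n = P₁V₁/(RT₁) = 272×21.7/(8.314×449) = 1.58 mol.
Isobaric: P stays 272 kPa; V/T = const ⇒ T₂ = 165 K, V₂ = 7.99 L.
W = PΔV = 272×(7.99−21.7) kPa·L = -3730 J.
Work done on the gas = −W_by = 3730 J.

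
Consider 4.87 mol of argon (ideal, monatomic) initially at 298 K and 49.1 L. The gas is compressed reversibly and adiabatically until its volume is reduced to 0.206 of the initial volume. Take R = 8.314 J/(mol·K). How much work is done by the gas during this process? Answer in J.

-33800 J

P₁ = nRT₁/V₁ = 4.87×8.314×298/49.1 = 246 kPa.
Adiabatic: TV^(γ−1) = const ⇒ T₂ = 298×(4.85)^0.667 = 854 K; PV^γ = const ⇒ P₂ = 3420 kPa.
ΔU = nCvΔT = 4.87×12.5×(854−298) = 33800 J.
Q = 0 for an adiabatic process, so W = −ΔU = -33800 J.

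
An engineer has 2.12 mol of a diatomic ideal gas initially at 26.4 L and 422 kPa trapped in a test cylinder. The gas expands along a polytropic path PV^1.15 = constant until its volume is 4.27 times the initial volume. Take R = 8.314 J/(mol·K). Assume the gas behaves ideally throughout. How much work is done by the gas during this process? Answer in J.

14500 J

T₁ = P₁V₁/(nR) = 422×26.4/(2.12×8.314) = 632 K.
Polytropic n=1.15: T₂ = T₁(V₁/V₂)^(n−1) = 632×(0.234)^0.15 = 508 K; P₂ = P₁(V₁/V₂)^n = 79.5 kPa.
W = (P₁V₁−P₂V₂)/(n−1) = (422×26.4−79.5×113)/0.15 = 14500 J.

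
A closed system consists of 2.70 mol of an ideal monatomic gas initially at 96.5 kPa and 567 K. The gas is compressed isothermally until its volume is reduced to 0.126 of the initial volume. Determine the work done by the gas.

V₁ = nRT₁/P₁ = 2.70×8.314×567/96.5 = 132 L.
Isothermal: T stays 567 K; PV = const ⇒ V₂ = 16.6 L, P₂ = 766 kPa.
W = nRT ln(V₂/V₁) = 2.70×8.314×567×ln(0.126) = -26400 J.

-26400 J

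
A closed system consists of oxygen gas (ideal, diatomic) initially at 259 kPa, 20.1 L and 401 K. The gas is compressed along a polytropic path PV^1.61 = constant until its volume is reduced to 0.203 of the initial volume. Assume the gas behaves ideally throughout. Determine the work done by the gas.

-14000 J

n = P₁V₁/(RT₁) = 259×20.1/(8.314×401) = 1.56 mol.
Polytropic n=1.61: T₂ = T₁(V₁/V₂)^(n−1) = 401×(4.93)^0.61 = 1060 K; P₂ = P₁(V₁/V₂)^n = 3370 kPa.
W = (P₁V₁−P₂V₂)/(n−1) = (259×20.1−3370×4.08)/0.61 = -14000 J.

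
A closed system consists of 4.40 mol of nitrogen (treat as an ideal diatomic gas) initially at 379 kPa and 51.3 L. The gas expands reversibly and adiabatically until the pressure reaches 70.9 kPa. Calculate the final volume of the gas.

170 L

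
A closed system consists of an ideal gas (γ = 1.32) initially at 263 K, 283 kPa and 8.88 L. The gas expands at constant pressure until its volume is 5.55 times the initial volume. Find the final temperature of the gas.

1460 K

Isobaric: P stays 283 kPa; V/T = const ⇒ T₂ = 1460 K, V₂ = 49.3 L.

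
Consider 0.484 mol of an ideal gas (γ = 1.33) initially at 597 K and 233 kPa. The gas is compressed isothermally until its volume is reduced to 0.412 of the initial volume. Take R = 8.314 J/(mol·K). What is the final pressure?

V₁ = nRT₁/P₁ = 0.484×8.314×597/233 = 10.3 L.
Isothermal: T stays 597 K; PV = const ⇒ V₂ = 4.25 L, P₂ = 566 kPa.

566 kPa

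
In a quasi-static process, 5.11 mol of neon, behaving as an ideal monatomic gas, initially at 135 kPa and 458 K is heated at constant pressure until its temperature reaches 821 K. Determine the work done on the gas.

-15400 J

V₁ = nRT₁/P₁ = 5.11×8.314×458/135 = 144 L.
Isobaric: P stays 135 kPa; V/T = const ⇒ T₂ = 821 K, V₂ = 258 L.
W = PΔV = 135×(258−144) kPa·L = 15400 J.
Work done on the gas = −W_by = -15400 J.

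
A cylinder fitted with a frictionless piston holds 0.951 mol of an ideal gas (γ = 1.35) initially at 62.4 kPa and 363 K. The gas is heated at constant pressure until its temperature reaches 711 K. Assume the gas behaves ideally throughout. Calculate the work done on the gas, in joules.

-2750 J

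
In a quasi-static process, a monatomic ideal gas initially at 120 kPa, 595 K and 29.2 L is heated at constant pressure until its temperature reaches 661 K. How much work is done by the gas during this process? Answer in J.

389 J

n = P₁V₁/(RT₁) = 120×29.2/(8.314×595) = 0.708 mol.
Isobaric: P stays 120 kPa; V/T = const ⇒ T₂ = 661 K, V₂ = 32.4 L.
W = PΔV = 120×(32.4−29.2) kPa·L = 389 J.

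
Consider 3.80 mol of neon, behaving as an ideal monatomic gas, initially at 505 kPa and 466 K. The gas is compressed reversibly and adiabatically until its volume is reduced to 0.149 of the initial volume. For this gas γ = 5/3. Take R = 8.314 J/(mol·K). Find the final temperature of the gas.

1660 K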